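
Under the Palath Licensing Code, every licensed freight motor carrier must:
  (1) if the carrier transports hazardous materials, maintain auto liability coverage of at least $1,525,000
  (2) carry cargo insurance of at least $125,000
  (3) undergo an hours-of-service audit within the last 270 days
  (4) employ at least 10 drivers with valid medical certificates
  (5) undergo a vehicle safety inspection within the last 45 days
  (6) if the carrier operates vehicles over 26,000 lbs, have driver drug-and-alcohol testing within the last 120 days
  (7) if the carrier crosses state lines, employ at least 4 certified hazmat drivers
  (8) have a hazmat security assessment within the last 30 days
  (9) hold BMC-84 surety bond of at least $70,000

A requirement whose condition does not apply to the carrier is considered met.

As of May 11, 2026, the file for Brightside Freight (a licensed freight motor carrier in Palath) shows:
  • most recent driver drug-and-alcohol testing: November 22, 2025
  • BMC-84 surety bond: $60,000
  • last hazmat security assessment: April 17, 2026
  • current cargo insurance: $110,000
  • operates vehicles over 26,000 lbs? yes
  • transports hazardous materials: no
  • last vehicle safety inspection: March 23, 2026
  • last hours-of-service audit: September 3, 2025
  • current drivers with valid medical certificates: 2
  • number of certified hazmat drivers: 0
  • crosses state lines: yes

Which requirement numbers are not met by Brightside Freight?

1. condition 'transports hazardous materials' does not hold → requirement n/a → met
2. cargo insurance $110,000 < $125,000 → not met
3. hours-of-service audit 250 days ago vs limit 270 → met
4. drivers with valid medical certificates 2 < 10 → not met
5. vehicle safety inspection 49 days ago vs limit 45 → not met
6. condition 'operates vehicles over 26,000 lbs' holds; driver drug-and-alcohol testing 170 days ago vs limit 120 → not met
7. condition 'crosses state lines' holds; certified hazmat drivers 0 < 4 → not met
8. hazmat security assessment 24 days ago vs limit 30 → met
9. BMC-84 surety bond $60,000 < $70,000 → not met
Not met: 2, 4, 5, 6, 7, 9

2, 4, 5, 6, 7, 9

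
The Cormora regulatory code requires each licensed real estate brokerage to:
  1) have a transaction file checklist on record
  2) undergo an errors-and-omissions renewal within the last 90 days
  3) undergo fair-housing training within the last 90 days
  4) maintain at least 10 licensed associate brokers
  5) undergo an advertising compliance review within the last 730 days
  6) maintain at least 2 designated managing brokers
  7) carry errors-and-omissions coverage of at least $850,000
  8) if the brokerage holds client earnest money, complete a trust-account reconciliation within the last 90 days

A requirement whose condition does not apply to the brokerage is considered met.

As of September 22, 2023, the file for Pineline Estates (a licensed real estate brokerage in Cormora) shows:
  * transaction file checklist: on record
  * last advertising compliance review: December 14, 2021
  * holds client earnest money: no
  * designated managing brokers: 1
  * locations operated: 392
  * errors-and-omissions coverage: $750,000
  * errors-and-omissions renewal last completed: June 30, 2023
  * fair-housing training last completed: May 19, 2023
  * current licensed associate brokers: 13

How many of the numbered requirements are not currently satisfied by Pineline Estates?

3

1. transaction file checklist present → met
2. errors-and-omissions renewal 84 days ago vs limit 90 → met
3. fair-housing training 126 days ago vs limit 90 → not met
4. licensed associate brokers 13 ≥ 10 → met
5. advertising compliance review 647 days ago vs limit 730 → met
6. designated managing brokers 1 < 2 → not met
7. errors-and-omissions coverage $750,000 < $850,000 → not met
8. condition 'holds client earnest money' does not hold → requirement n/a → met
Not met: 3 of 8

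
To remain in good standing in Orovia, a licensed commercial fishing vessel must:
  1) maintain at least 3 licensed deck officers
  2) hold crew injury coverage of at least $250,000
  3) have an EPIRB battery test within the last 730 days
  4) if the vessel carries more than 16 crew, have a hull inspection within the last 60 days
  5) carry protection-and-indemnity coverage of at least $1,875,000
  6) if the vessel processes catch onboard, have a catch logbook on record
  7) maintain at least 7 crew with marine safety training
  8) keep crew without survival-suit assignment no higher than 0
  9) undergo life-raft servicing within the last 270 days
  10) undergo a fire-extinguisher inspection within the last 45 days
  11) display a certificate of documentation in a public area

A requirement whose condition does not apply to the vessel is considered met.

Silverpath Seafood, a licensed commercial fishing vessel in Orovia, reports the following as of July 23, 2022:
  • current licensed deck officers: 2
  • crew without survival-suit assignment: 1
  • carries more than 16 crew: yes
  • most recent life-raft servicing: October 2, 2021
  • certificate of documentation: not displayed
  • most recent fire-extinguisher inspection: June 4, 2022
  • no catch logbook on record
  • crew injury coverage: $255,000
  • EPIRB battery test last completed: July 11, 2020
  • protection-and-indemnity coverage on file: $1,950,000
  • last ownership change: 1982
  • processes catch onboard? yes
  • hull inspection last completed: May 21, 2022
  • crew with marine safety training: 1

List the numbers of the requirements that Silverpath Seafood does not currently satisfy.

1. licensed deck officers 2 < 3 → not met
2. crew injury coverage $255,000 ≥ $250,000 → met
3. EPIRB battery test 742 days ago vs limit 730 → not met
4. condition 'carries more than 16 crew' holds; hull inspection 63 days ago vs limit 60 → not met
5. protection-and-indemnity coverage $1,950,000 ≥ $1,875,000 → met
6. condition 'processes catch onboard' holds; catch logbook absent → not met
7. crew with marine safety training 1 < 7 → not met
8. crew without survival-suit assignment 1 > 0 → not met
9. life-raft servicing 294 days ago vs limit 270 → not met
10. fire-extinguisher inspection 49 days ago vs limit 45 → not met
11. certificate of documentation absent → not met
Not met: 1, 3, 4, 6, 7, 8, 9, 10, 11

1, 3, 4, 6, 7, 8, 9, 10, 11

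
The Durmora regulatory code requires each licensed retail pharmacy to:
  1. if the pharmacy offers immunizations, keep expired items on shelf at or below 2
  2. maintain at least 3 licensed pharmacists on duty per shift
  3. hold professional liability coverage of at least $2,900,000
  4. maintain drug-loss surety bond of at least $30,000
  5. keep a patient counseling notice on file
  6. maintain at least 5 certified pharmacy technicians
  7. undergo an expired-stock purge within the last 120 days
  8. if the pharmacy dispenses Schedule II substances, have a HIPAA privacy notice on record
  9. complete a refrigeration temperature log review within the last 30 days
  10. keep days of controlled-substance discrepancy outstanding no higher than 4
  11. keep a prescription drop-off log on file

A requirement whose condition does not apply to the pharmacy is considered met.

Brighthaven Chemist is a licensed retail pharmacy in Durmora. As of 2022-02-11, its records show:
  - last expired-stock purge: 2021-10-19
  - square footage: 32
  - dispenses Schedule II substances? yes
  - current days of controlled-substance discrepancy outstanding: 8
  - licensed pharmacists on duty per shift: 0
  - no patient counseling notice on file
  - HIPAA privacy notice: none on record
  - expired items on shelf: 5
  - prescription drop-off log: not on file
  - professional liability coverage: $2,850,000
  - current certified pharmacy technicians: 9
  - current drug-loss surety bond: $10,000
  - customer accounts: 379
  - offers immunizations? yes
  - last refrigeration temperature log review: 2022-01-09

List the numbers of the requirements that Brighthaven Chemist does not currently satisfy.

1. condition 'offers immunizations' holds; expired items on shelf 5 > 2 → not met
2. licensed pharmacists on duty per shift 0 < 3 → not met
3. professional liability coverage $2,850,000 < $2,900,000 → not met
4. drug-loss surety bond $10,000 < $30,000 → not met
5. patient counseling notice absent → not met
6. certified pharmacy technicians 9 ≥ 5 → met
7. expired-stock purge 115 days ago vs limit 120 → met
8. condition 'dispenses Schedule II substances' holds; HIPAA privacy notice absent → not met
9. refrigeration temperature log review 33 days ago vs limit 30 → not met
10. days of controlled-substance discrepancy outstanding 8 > 4 → not met
11. prescription drop-off log absent → not met
Not met: 1, 2, 3, 4, 5, 8, 9, 10, 11

1, 2, 3, 4, 5, 8, 9, 10, 11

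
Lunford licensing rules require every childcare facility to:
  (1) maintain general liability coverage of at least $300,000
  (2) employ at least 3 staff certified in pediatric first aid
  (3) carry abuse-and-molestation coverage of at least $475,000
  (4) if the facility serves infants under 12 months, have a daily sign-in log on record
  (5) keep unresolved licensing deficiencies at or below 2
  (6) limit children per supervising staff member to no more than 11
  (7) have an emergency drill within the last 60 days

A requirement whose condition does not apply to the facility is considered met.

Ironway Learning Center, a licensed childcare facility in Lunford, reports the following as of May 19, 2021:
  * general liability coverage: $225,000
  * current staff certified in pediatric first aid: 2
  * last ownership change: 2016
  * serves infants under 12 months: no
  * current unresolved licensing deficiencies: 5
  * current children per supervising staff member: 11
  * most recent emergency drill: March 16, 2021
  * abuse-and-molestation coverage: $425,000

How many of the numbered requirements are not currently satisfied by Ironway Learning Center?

1. general liability coverage $225,000 < $300,000 → not met
2. staff certified in pediatric first aid 2 < 3 → not met
3. abuse-and-molestation coverage $425,000 < $475,000 → not met
4. condition 'serves infants under 12 months' does not hold → requirement n/a → met
5. unresolved licensing deficiencies 5 > 2 → not met
6. children per supervising staff member 11 ≤ 11 → met
7. emergency drill 64 days ago vs limit 60 → not met
Not met: 5 of 7

5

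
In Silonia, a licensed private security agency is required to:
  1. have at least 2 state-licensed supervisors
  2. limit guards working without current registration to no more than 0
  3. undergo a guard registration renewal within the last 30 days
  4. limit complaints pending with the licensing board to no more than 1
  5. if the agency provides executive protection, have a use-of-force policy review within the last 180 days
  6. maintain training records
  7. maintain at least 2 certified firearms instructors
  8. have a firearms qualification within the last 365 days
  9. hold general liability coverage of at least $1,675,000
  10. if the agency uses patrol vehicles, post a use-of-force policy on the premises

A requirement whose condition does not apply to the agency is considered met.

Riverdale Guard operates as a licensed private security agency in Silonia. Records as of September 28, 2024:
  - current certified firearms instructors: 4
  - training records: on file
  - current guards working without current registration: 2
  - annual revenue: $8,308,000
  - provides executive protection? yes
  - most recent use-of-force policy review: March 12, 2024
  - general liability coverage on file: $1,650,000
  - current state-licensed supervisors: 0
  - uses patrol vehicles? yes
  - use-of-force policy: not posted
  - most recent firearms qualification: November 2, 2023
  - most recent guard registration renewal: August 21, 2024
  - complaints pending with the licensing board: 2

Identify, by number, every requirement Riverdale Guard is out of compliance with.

1, 2, 3, 4, 5, 9, 10

1. state-licensed supervisors 0 < 2 → not met
2. guards working without current registration 2 > 0 → not met
3. guard registration renewal 38 days ago vs limit 30 → not met
4. complaints pending with the licensing board 2 > 1 → not met
5. condition 'provides executive protection' holds; use-of-force policy review 200 days ago vs limit 180 → not met
6. training records present → met
7. certified firearms instructors 4 ≥ 2 → met
8. firearms qualification 331 days ago vs limit 365 → met
9. general liability coverage $1,650,000 < $1,675,000 → not met
10. condition 'uses patrol vehicles' holds; use-of-force policy absent → not met
Not met: 1, 2, 3, 4, 5, 9, 10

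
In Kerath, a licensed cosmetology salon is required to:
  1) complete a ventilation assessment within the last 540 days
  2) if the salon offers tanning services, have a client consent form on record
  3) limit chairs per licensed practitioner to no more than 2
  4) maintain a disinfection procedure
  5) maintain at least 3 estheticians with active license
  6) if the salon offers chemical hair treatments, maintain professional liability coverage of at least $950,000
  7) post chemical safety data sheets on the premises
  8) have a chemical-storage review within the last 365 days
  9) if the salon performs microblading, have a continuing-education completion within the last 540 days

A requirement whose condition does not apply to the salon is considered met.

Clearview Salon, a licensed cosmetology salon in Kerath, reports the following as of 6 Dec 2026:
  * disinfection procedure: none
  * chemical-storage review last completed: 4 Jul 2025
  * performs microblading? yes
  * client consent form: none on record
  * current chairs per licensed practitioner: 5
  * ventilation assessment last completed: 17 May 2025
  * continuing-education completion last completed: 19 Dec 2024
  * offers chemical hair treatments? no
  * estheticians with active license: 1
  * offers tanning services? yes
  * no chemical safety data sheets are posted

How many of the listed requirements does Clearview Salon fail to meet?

8

1. ventilation assessment 568 days ago vs limit 540 → not met
2. condition 'offers tanning services' holds; client consent form absent → not met
3. chairs per licensed practitioner 5 > 2 → not met
4. disinfection procedure absent → not met
5. estheticians with active license 1 < 3 → not met
6. condition 'offers chemical hair treatments' does not hold → requirement n/a → met
7. chemical safety data sheets absent → not met
8. chemical-storage review 520 days ago vs limit 365 → not met
9. condition 'performs microblading' holds; continuing-education completion 717 days ago vs limit 540 → not met
Not met: 8 of 9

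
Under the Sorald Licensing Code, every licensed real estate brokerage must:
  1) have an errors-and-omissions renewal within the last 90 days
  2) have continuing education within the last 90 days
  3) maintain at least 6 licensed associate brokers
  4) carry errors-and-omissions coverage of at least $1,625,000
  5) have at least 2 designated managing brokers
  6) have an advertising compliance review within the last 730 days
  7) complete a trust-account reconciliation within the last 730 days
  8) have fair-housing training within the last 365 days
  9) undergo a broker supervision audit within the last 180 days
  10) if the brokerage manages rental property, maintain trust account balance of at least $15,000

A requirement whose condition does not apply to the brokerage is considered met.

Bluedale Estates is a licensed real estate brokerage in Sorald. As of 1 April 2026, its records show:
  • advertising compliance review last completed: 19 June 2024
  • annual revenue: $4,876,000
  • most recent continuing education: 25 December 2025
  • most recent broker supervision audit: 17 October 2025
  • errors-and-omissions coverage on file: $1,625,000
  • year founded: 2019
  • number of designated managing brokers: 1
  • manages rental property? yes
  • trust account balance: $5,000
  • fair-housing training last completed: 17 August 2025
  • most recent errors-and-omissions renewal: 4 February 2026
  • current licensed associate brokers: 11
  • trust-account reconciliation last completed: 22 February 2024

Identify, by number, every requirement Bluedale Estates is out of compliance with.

1. errors-and-omissions renewal 56 days ago vs limit 90 → met
2. continuing education 97 days ago vs limit 90 → not met
3. licensed associate brokers 11 ≥ 6 → met
4. errors-and-omissions coverage $1,625,000 ≥ $1,625,000 → met
5. designated managing brokers 1 < 2 → not met
6. advertising compliance review 651 days ago vs limit 730 → met
7. trust-account reconciliation 769 days ago vs limit 730 → not met
8. fair-housing training 227 days ago vs limit 365 → met
9. broker supervision audit 166 days ago vs limit 180 → met
10. condition 'manages rental property' holds; trust account balance $5,000 < $15,000 → not met
Not met: 2, 5, 7, 10

2, 5, 7, 10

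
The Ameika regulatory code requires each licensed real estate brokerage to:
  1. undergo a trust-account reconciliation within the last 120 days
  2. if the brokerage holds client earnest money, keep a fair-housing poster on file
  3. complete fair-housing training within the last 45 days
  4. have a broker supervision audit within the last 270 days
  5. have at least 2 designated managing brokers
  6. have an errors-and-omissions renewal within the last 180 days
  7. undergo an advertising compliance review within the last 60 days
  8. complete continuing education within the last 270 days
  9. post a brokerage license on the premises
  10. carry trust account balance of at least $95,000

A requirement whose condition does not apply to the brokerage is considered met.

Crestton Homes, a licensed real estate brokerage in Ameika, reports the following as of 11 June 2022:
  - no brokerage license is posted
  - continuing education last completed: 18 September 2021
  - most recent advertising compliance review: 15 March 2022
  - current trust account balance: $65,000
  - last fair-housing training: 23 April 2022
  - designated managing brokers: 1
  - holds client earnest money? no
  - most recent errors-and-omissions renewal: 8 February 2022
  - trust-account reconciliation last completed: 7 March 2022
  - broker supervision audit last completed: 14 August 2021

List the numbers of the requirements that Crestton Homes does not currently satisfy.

3, 4, 5, 7, 9, 10

1. trust-account reconciliation 96 days ago vs limit 120 → met
2. condition 'holds client earnest money' does not hold → requirement n/a → met
3. fair-housing training 49 days ago vs limit 45 → not met
4. broker supervision audit 301 days ago vs limit 270 → not met
5. designated managing brokers 1 < 2 → not met
6. errors-and-omissions renewal 123 days ago vs limit 180 → met
7. advertising compliance review 88 days ago vs limit 60 → not met
8. continuing education 266 days ago vs limit 270 → met
9. brokerage license absent → not met
10. trust account balance $65,000 < $95,000 → not met
Not met: 3, 4, 5, 7, 9, 10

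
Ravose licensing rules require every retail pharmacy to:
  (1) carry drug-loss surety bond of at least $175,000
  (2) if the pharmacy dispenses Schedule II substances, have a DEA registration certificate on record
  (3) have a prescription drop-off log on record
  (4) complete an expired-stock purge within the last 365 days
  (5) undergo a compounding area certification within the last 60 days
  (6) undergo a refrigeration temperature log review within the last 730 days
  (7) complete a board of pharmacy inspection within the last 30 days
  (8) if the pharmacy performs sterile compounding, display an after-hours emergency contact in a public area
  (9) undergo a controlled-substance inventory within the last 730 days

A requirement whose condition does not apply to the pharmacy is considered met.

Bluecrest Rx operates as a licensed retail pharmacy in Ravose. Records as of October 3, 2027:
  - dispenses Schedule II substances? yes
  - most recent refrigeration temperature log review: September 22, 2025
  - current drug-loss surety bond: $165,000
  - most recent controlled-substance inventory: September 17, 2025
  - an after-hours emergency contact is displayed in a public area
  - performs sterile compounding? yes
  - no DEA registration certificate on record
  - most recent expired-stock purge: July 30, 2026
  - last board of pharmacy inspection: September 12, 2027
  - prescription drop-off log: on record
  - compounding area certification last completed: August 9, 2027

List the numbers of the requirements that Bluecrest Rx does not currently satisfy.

1. drug-loss surety bond $165,000 < $175,000 → not met
2. condition 'dispenses Schedule II substances' holds; DEA registration certificate absent → not met
3. prescription drop-off log present → met
4. expired-stock purge 430 days ago vs limit 365 → not met
5. compounding area certification 55 days ago vs limit 60 → met
6. refrigeration temperature log review 741 days ago vs limit 730 → not met
7. board of pharmacy inspection 21 days ago vs limit 30 → met
8. condition 'performs sterile compounding' holds; after-hours emergency contact present → met
9. controlled-substance inventory 746 days ago vs limit 730 → not met
Not met: 1, 2, 4, 6, 9

1, 2, 4, 6, 9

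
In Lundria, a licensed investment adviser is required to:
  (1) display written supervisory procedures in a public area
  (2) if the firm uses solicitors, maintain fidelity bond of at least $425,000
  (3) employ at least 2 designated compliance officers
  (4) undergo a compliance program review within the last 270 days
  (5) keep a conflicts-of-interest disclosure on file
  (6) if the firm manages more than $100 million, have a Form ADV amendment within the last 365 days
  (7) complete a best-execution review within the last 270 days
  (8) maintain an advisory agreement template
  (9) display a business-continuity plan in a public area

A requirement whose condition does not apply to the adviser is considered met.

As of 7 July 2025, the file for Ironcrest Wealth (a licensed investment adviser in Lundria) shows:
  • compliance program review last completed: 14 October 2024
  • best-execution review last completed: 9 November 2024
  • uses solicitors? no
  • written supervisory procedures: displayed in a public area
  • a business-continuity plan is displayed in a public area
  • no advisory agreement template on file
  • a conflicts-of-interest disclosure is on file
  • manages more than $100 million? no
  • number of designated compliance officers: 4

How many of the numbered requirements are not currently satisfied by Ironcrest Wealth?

1. written supervisory procedures present → met
2. condition 'uses solicitors' does not hold → requirement n/a → met
3. designated compliance officers 4 ≥ 2 → met
4. compliance program review 266 days ago vs limit 270 → met
5. conflicts-of-interest disclosure present → met
6. condition 'manages more than $100 million' does not hold → requirement n/a → met
7. best-execution review 240 days ago vs limit 270 → met
8. advisory agreement template absent → not met
9. business-continuity plan present → met
Not met: 1 of 9

1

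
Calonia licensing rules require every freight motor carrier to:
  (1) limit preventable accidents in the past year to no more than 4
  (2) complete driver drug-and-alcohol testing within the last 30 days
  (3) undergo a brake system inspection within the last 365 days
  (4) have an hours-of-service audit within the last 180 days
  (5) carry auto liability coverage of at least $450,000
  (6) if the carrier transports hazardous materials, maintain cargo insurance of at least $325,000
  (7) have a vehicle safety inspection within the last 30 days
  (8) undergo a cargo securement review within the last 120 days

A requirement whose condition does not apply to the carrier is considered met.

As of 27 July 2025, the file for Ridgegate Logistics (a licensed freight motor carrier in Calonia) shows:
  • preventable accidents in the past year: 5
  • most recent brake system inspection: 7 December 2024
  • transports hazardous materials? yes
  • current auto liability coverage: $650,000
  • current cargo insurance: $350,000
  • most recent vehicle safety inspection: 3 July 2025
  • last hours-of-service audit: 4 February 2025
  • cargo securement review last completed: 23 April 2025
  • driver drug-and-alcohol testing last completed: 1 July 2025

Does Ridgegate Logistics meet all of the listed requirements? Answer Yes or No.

1. preventable accidents in the past year 5 > 4 → not met
2. driver drug-and-alcohol testing 26 days ago vs limit 30 → met
3. brake system inspection 232 days ago vs limit 365 → met
4. hours-of-service audit 173 days ago vs limit 180 → met
5. auto liability coverage $650,000 ≥ $450,000 → met
6. condition 'transports hazardous materials' holds; cargo insurance $350,000 ≥ $325,000 → met
7. vehicle safety inspection 24 days ago vs limit 30 → met
8. cargo securement review 95 days ago vs limit 120 → met
Not met: 1

No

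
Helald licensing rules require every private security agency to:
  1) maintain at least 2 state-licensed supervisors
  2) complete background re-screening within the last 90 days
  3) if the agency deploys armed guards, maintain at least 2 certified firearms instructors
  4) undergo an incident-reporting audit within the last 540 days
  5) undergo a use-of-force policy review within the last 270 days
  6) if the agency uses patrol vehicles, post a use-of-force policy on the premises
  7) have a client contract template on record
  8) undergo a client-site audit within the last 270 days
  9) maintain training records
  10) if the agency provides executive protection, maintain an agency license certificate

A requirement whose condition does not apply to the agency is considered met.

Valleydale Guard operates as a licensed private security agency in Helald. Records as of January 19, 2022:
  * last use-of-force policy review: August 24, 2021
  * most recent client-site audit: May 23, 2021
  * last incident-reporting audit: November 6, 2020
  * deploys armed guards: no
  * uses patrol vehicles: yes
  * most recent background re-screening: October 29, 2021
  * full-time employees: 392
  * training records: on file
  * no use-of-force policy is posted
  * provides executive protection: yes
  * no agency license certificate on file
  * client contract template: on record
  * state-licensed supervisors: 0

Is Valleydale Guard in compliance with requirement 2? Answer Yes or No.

2. background re-screening 82 days ago vs limit 90 → met

Yes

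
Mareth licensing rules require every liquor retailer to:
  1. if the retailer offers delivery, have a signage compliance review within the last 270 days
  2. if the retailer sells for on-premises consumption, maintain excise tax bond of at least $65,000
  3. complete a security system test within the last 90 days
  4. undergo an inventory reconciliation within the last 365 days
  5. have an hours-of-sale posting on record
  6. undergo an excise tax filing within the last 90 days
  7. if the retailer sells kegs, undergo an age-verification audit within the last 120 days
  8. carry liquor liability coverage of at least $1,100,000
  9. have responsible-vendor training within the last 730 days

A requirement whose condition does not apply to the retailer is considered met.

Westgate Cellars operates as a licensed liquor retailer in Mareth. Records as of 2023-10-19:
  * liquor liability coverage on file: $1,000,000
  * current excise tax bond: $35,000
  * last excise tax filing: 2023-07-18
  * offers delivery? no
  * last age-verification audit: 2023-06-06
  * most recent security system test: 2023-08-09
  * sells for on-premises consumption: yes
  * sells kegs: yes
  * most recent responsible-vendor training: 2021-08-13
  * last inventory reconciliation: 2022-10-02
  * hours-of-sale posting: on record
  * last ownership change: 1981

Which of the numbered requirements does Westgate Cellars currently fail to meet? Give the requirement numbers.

1. condition 'offers delivery' does not hold → requirement n/a → met
2. condition 'sells for on-premises consumption' holds; excise tax bond $35,000 < $65,000 → not met
3. security system test 71 days ago vs limit 90 → met
4. inventory reconciliation 382 days ago vs limit 365 → not met
5. hours-of-sale posting present → met
6. excise tax filing 93 days ago vs limit 90 → not met
7. condition 'sells kegs' holds; age-verification audit 135 days ago vs limit 120 → not met
8. liquor liability coverage $1,000,000 < $1,100,000 → not met
9. responsible-vendor training 797 days ago vs limit 730 → not met
Not met: 2, 4, 6, 7, 8, 9

2, 4, 6, 7, 8, 9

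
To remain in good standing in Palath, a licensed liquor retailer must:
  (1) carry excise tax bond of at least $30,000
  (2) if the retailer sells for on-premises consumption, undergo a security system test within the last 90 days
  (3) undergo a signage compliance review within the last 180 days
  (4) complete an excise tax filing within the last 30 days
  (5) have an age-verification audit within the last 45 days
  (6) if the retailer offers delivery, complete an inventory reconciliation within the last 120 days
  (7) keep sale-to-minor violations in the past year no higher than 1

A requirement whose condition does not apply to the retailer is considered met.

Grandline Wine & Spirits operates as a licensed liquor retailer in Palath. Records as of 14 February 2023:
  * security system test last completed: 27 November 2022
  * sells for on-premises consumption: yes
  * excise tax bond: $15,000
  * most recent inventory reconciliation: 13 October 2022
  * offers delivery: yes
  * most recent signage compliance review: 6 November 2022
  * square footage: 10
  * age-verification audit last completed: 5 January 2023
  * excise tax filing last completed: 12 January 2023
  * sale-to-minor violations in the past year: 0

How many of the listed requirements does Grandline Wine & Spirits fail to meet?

3

1. excise tax bond $15,000 < $30,000 → not met
2. condition 'sells for on-premises consumption' holds; security system test 79 days ago vs limit 90 → met
3. signage compliance review 100 days ago vs limit 180 → met
4. excise tax filing 33 days ago vs limit 30 → not met
5. age-verification audit 40 days ago vs limit 45 → met
6. condition 'offers delivery' holds; inventory reconciliation 124 days ago vs limit 120 → not met
7. sale-to-minor violations in the past year 0 ≤ 1 → met
Not met: 3 of 7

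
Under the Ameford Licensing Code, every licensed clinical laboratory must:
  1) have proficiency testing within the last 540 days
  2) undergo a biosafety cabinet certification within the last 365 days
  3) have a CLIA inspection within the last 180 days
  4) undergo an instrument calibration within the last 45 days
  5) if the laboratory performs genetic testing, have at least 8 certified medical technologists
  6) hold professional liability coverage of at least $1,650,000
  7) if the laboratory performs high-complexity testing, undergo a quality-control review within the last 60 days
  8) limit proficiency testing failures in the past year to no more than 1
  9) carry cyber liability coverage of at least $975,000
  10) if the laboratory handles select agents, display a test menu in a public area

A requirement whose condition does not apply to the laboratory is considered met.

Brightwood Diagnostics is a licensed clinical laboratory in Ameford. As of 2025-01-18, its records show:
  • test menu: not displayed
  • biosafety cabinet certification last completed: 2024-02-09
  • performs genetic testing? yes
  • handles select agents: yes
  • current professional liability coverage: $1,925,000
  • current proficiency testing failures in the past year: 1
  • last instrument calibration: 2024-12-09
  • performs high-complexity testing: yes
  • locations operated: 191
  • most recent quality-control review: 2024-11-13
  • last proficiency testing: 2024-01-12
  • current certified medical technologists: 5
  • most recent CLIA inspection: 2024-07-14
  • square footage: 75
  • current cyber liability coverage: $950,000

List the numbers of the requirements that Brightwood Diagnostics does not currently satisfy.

1. proficiency testing 372 days ago vs limit 540 → met
2. biosafety cabinet certification 344 days ago vs limit 365 → met
3. CLIA inspection 188 days ago vs limit 180 → not met
4. instrument calibration 40 days ago vs limit 45 → met
5. condition 'performs genetic testing' holds; certified medical technologists 5 < 8 → not met
6. professional liability coverage $1,925,000 ≥ $1,650,000 → met
7. condition 'performs high-complexity testing' holds; quality-control review 66 days ago vs limit 60 → not met
8. proficiency testing failures in the past year 1 ≤ 1 → met
9. cyber liability coverage $950,000 < $975,000 → not met
10. condition 'handles select agents' holds; test menu absent → not met
Not met: 3, 5, 7, 9, 10

3, 5, 7, 9, 10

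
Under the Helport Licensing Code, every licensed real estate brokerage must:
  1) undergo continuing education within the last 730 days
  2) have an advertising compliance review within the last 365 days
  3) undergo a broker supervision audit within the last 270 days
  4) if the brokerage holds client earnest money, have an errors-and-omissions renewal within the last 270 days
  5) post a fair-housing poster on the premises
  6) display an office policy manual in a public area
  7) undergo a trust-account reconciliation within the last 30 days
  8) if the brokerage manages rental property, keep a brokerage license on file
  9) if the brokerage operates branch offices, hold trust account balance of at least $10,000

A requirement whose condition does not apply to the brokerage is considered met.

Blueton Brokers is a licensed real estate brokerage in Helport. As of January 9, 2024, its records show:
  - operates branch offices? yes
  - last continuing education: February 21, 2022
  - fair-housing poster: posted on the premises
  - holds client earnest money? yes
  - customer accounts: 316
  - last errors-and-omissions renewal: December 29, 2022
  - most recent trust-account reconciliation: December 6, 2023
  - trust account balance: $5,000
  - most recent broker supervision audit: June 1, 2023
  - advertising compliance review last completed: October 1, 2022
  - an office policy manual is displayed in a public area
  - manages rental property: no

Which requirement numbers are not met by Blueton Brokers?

2, 4, 7, 9

1. continuing education 687 days ago vs limit 730 → met
2. advertising compliance review 465 days ago vs limit 365 → not met
3. broker supervision audit 222 days ago vs limit 270 → met
4. condition 'holds client earnest money' holds; errors-and-omissions renewal 376 days ago vs limit 270 → not met
5. fair-housing poster present → met
6. office policy manual present → met
7. trust-account reconciliation 34 days ago vs limit 30 → not met
8. condition 'manages rental property' does not hold → requirement n/a → met
9. condition 'operates branch offices' holds; trust account balance $5,000 < $10,000 → not met
Not met: 2, 4, 7, 9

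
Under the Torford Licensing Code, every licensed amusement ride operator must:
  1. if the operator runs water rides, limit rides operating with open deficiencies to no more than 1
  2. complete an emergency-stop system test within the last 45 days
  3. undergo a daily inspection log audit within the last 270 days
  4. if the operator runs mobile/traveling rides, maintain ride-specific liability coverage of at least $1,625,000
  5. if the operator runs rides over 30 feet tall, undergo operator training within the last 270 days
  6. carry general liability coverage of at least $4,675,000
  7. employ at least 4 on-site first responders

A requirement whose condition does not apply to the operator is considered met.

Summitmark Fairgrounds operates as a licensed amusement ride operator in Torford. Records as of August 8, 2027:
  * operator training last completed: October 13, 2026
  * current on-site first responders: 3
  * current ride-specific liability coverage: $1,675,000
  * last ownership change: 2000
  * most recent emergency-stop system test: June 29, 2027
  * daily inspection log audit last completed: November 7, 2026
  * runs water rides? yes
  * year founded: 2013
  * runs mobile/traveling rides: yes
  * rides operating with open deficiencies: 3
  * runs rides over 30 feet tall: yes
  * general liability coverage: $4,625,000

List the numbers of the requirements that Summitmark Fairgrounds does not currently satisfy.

1, 3, 5, 6, 7

1. condition 'runs water rides' holds; rides operating with open deficiencies 3 > 1 → not met
2. emergency-stop system test 40 days ago vs limit 45 → met
3. daily inspection log audit 274 days ago vs limit 270 → not met
4. condition 'runs mobile/traveling rides' holds; ride-specific liability coverage $1,675,000 ≥ $1,625,000 → met
5. condition 'runs rides over 30 feet tall' holds; operator training 299 days ago vs limit 270 → not met
6. general liability coverage $4,625,000 < $4,675,000 → not met
7. on-site first responders 3 < 4 → not met
Not met: 1, 3, 5, 6, 7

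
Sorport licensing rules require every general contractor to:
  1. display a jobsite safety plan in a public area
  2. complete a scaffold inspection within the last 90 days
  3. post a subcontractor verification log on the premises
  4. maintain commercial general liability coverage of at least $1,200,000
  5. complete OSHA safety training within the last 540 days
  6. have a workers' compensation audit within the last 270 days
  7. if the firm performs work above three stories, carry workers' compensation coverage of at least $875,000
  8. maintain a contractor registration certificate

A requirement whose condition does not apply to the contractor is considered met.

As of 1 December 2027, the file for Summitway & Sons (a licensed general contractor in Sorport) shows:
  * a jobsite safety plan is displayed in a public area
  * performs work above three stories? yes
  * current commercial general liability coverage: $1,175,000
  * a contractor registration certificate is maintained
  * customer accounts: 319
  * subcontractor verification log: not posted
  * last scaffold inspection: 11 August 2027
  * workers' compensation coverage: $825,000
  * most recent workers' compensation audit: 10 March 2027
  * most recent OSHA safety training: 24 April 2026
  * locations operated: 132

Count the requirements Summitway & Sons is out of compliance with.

5

1. jobsite safety plan present → met
2. scaffold inspection 112 days ago vs limit 90 → not met
3. subcontractor verification log absent → not met
4. commercial general liability coverage $1,175,000 < $1,200,000 → not met
5. OSHA safety training 586 days ago vs limit 540 → not met
6. workers' compensation audit 266 days ago vs limit 270 → met
7. condition 'performs work above three stories' holds; workers' compensation coverage $825,000 < $875,000 → not met
8. contractor registration certificate present → met
Not met: 5 of 8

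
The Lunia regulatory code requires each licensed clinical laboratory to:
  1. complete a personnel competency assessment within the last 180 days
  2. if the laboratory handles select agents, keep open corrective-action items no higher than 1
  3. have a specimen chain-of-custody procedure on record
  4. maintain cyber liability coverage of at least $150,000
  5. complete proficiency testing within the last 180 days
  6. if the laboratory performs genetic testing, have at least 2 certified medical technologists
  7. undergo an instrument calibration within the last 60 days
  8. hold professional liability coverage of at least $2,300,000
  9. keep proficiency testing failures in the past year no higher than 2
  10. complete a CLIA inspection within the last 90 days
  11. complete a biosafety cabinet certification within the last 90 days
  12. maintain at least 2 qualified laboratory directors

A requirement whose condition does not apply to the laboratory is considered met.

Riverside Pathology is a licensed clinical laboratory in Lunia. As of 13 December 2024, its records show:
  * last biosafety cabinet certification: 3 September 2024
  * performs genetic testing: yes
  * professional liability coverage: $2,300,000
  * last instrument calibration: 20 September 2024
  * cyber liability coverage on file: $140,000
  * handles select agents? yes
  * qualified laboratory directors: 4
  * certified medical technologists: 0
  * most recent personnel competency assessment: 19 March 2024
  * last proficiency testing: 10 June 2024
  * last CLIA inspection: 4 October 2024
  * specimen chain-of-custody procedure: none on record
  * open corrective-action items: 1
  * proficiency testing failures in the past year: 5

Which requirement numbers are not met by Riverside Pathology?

1, 3, 4, 5, 6, 7, 9, 11

1. personnel competency assessment 269 days ago vs limit 180 → not met
2. condition 'handles select agents' holds; open corrective-action items 1 ≤ 1 → met
3. specimen chain-of-custody procedure absent → not met
4. cyber liability coverage $140,000 < $150,000 → not met
5. proficiency testing 186 days ago vs limit 180 → not met
6. condition 'performs genetic testing' holds; certified medical technologists 0 < 2 → not met
7. instrument calibration 84 days ago vs limit 60 → not met
8. professional liability coverage $2,300,000 ≥ $2,300,000 → met
9. proficiency testing failures in the past year 5 > 2 → not met
10. CLIA inspection 70 days ago vs limit 90 → met
11. biosafety cabinet certification 101 days ago vs limit 90 → not met
12. qualified laboratory directors 4 ≥ 2 → met
Not met: 1, 3, 4, 5, 6, 7, 9, 11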